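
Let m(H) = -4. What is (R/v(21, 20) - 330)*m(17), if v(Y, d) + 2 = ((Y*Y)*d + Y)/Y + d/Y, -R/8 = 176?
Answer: 11759352/8819 ≈ 1333.4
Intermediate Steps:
R = -1408 (R = -8*176 = -1408)
v(Y, d) = -2 + d/Y + (Y + d*Y**2)/Y (v(Y, d) = -2 + (((Y*Y)*d + Y)/Y + d/Y) = -2 + ((Y**2*d + Y)/Y + d/Y) = -2 + ((d*Y**2 + Y)/Y + d/Y) = -2 + ((Y + d*Y**2)/Y + d/Y) = -2 + (d/Y + (Y + d*Y**2)/Y) = -2 + d/Y + (Y + d*Y**2)/Y)
(R/v(21, 20) - 330)*m(17) = (-1408/(-1 + 21*20 + 20/21) - 330)*(-4) = (-1408/(-1 + 420 + 20*(1/21)) - 330)*(-4) = (-1408/(-1 + 420 + 20/21) - 330)*(-4) = (-1408/8819/21 - 330)*(-4) = (-1408*21/8819 - 330)*(-4) = (-29568/8819 - 330)*(-4) = -2939838/8819*(-4) = 11759352/8819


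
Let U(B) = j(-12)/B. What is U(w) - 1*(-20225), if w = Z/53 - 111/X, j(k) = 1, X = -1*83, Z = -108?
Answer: 62308826/3081 ≈ 20224.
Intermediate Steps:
X = -83
w = -3081/4399 (w = -108/53 - 111/(-83) = -108*1/53 - 111*(-1/83) = -108/53 + 111/83 = -3081/4399 ≈ -0.70039)
U(B) = 1/B
U(w) - 1*(-20225) = 1/(-3081/4399) - 1*(-20225) = -4399/3081 + 20225 = 62308826/3081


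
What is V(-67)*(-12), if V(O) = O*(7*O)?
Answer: -377076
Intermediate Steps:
V(O) = 7*O²
V(-67)*(-12) = (7*(-67)²)*(-12) = (7*4489)*(-12) = 31423*(-12) = -377076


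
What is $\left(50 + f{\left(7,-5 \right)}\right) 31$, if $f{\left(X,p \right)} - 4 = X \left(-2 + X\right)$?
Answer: $2759$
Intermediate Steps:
$f{\left(X,p \right)} = 4 + X \left(-2 + X\right)$
$\left(50 + f{\left(7,-5 \right)}\right) 31 = \left(50 + \left(4 + 7^{2} - 14\right)\right) 31 = \left(50 + \left(4 + 49 - 14\right)\right) 31 = \left(50 + 39\right) 31 = 89 \cdot 31 = 2759$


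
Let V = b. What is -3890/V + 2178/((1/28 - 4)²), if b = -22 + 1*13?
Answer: 7032962/12321 ≈ 570.81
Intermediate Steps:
b = -9 (b = -22 + 13 = -9)
V = -9
-3890/V + 2178/((1/28 - 4)²) = -3890/(-9) + 2178/((1/28 - 4)²) = -3890*(-⅑) + 2178/((1/28 - 4)²) = 3890/9 + 2178/((-111/28)²) = 3890/9 + 2178/(12321/784) = 3890/9 + 2178*(784/12321) = 3890/9 + 189728/1369 = 7032962/12321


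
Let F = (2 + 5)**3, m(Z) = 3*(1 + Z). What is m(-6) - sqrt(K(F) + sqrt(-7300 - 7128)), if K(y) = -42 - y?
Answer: -15 - sqrt(-385 + 2*I*sqrt(3607)) ≈ -18.025 - 19.853*I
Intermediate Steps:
m(Z) = 3 + 3*Z
F = 343 (F = 7**3 = 343)
m(-6) - sqrt(K(F) + sqrt(-7300 - 7128)) = (3 + 3*(-6)) - sqrt((-42 - 1*343) + sqrt(-7300 - 7128)) = (3 - 18) - sqrt((-42 - 343) + sqrt(-14428)) = -15 - sqrt(-385 + 2*I*sqrt(3607))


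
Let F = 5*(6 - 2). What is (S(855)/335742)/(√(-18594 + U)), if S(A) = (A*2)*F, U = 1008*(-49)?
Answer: -950*I*√7554/211349589 ≈ -0.00039067*I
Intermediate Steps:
U = -49392
F = 20 (F = 5*4 = 20)
S(A) = 40*A (S(A) = (A*2)*20 = (2*A)*20 = 40*A)
(S(855)/335742)/(√(-18594 + U)) = ((40*855)/335742)/(√(-18594 - 49392)) = (34200*(1/335742))/(√(-67986)) = 5700/(55957*((3*I*√7554))) = 5700*(-I*√7554/22662)/55957 = -950*I*√7554/211349589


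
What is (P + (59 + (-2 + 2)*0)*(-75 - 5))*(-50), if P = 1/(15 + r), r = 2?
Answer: 4011950/17 ≈ 2.3600e+5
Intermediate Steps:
P = 1/17 (P = 1/(15 + 2) = 1/17 ≈ 0.058824)
(P + (59 + (-2 + 2)*0)*(-75 - 5))*(-50) = (1/17 + (59 + (-2 + 2)*0)*(-75 - 5))*(-50) = (1/17 + (59 + 0*0)*(-80))*(-50) = (1/17 + (59 + 0)*(-80))*(-50) = (1/17 + 59*(-80))*(-50) = (1/17 - 4720)*(-50) = -80239/17*(-50) = 4011950/17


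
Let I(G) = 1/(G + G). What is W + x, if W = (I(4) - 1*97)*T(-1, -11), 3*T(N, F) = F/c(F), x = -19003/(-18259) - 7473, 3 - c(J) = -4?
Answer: -734344087/98952 ≈ -7421.2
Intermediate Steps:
I(G) = 1/(2*G)
c(J) = 7 (c(J) = 3 - 1*(-4) = 3 + 4 = 7)
x = -4400984/589 (x = -19003*(-1/18259) - 7473 = 613/589 - 7473 = -4400984/589 ≈ -7472.0)
T(N, F) = F/21 (T(N, F) = (F/7)/3 = F/21)
W = 8525/168 (W = ((1/2)/4 - 1*97)*((1/21)*(-11)) = ((1/2)*(1/4) - 97)*(-11/21) = (1/8 - 97)*(-11/21) = -775/8*(-11/21) = 8525/168 ≈ 50.744)
W + x = 8525/168 - 4400984/589 = -734344087/98952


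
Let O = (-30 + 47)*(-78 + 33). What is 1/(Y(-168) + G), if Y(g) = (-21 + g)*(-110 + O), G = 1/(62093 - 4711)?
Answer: 57382/9489548251 ≈ 6.0469e-6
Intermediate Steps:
G = 1/57382 ≈ 1.7427e-5
O = -765 (O = 17*(-45) = -765)
Y(g) = 18375 - 875*g (Y(g) = (-21 + g)*(-110 - 765) = (-21 + g)*(-875) = 18375 - 875*g)
1/(Y(-168) + G) = 1/((18375 - 875*(-168)) + 1/57382) = 1/((18375 + 147000) + 1/57382) = 1/(165375 + 1/57382) = 1/(9489548251/57382) = 57382/9489548251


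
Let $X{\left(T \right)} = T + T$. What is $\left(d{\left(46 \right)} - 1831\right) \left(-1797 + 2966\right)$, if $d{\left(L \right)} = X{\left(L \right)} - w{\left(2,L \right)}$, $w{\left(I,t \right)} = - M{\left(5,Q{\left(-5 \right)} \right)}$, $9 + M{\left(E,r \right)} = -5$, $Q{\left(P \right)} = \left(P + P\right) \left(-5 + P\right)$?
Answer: $-2049257$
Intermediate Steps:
$Q{\left(P \right)} = 2 P \left(-5 + P\right)$
$M{\left(E,r \right)} = -14$ ($M{\left(E,r \right)} = -9 - 5 = -14$)
$w{\left(I,t \right)} = 14$ ($w{\left(I,t \right)} = \left(-1\right) \left(-14\right) = 14$)
$X{\left(T \right)} = 2 T$
$d{\left(L \right)} = -14 + 2 L$ ($d{\left(L \right)} = 2 L - 14 = -14 + 2 L$)
$\left(d{\left(46 \right)} - 1831\right) \left(-1797 + 2966\right) = \left(\left(-14 + 2 \cdot 46\right) - 1831\right) \left(-1797 + 2966\right) = \left(\left(-14 + 92\right) - 1831\right) 1169 = \left(78 - 1831\right) 1169 = \left(-1753\right) 1169 = -2049257$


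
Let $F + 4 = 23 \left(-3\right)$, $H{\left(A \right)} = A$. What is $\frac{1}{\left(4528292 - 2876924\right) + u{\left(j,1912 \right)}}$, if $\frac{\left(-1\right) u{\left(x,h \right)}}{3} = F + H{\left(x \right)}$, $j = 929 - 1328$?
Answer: $\frac{1}{1652784} \approx 6.0504 \cdot 10^{-7}$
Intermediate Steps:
$F = -73$ ($F = -4 + 23 \left(-3\right) = -4 - 69 = -73$)
$j = -399$
$u{\left(x,h \right)} = 219 - 3 x$ ($u{\left(x,h \right)} = - 3 \left(-73 + x\right) = 219 - 3 x$)
$\frac{1}{\left(4528292 - 2876924\right) + u{\left(j,1912 \right)}} = \frac{1}{\left(4528292 - 2876924\right) + \left(219 - -1197\right)} = \frac{1}{\left(4528292 - 2876924\right) + \left(219 + 1197\right)} = \frac{1}{1651368 + 1416} = \frac{1}{1652784}$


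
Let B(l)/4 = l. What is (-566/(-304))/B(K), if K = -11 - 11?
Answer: -283/13376 ≈ -0.021157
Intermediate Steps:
K = -22
B(l) = 4*l
(-566/(-304))/B(K) = (-566/(-304))/((4*(-22))) = -566*(-1/304)/(-88) = (283/152)*(-1/88) = -283/13376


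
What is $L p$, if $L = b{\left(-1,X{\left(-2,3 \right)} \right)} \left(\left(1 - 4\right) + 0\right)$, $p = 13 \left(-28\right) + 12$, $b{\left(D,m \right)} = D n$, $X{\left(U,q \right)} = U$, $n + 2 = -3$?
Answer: $5280$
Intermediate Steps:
$n = -5$ ($n = -2 - 3 = -5$)
$b{\left(D,m \right)} = - 5 D$ ($b{\left(D,m \right)} = D \left(-5\right) = - 5 D$)
$p = -352$ ($p = -364 + 12 = -352$)
$L = -15$ ($L = \left(-5\right) \left(-1\right) \left(\left(1 - 4\right) + 0\right) = 5 \left(-3 + 0\right) = 5 \left(-3\right) = -15$)
$L p = \left(-15\right) \left(-352\right) = 5280$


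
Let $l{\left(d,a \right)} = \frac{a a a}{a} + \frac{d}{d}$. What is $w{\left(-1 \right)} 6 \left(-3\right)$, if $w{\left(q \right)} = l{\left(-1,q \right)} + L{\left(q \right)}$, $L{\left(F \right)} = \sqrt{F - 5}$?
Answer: $-36 - 18 i \sqrt{6} \approx -36.0 - 44.091 i$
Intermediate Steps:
$l{\left(d,a \right)} = 1 + a^{2}$ ($l{\left(d,a \right)} = \frac{a^{2} a}{a} + 1 = \frac{a^{3}}{a} + 1 = a^{2} + 1 = 1 + a^{2}$)
$L{\left(F \right)} = \sqrt{-5 + F}$
$w{\left(q \right)} = 1 + q^{2} + \sqrt{-5 + q}$ ($w{\left(q \right)} = \left(1 + q^{2}\right) + \sqrt{-5 + q} = 1 + q^{2} + \sqrt{-5 + q}$)
$w{\left(-1 \right)} 6 \left(-3\right) = \left(1 + \left(-1\right)^{2} + \sqrt{-5 - 1}\right) 6 \left(-3\right) = \left(1 + 1 + \sqrt{-6}\right) 6 \left(-3\right) = \left(1 + 1 + i \sqrt{6}\right) 6 \left(-3\right) = \left(2 + i \sqrt{6}\right) 6 \left(-3\right) = \left(12 + 6 i \sqrt{6}\right) \left(-3\right) = -36 - 18 i \sqrt{6}$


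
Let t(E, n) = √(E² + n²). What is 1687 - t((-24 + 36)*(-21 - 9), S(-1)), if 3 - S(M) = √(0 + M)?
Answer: 1687 - √(129608 - 6*I) ≈ 1327.0 + 0.0083331*I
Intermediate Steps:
S(M) = 3 - √M (S(M) = 3 - √(0 + M) = 3 - √M)
1687 - t((-24 + 36)*(-21 - 9), S(-1)) = 1687 - √(((-24 + 36)*(-21 - 9))² + (3 - √(-1))²) = 1687 - √((12*(-30))² + (3 - I)²) = 1687 - √((-360)² + (3 - I)²) = 1687 - √(129600 + (3 - I)²)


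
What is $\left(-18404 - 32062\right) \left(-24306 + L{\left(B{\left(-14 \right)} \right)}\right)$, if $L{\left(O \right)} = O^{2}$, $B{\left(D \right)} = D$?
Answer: $1216735260$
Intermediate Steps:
$\left(-18404 - 32062\right) \left(-24306 + L{\left(B{\left(-14 \right)} \right)}\right) = \left(-18404 - 32062\right) \left(-24306 + \left(-14\right)^{2}\right) = - 50466 \left(-24306 + 196\right) = \left(-50466\right) \left(-24110\right) = 1216735260$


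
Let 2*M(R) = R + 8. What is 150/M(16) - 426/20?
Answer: -44/5 ≈ -8.8000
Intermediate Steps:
M(R) = 4 + R/2 (M(R) = (R + 8)/2 = (8 + R)/2 = 4 + R/2)
150/M(16) - 426/20 = 150/(4 + (½)*16) - 426/20 = 150/(4 + 8) - 426*1/20 = 150/12 - 213/10 = 150*(1/12) - 213/10 = 25/2 - 213/10 = -44/5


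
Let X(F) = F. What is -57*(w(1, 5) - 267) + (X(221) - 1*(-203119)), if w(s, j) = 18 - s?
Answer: 217590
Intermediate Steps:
-57*(w(1, 5) - 267) + (X(221) - 1*(-203119)) = -57*((18 - 1*1) - 267) + (221 - 1*(-203119)) = -57*((18 - 1) - 267) + (221 + 203119) = -57*(17 - 267) + 203340 = -57*(-250) + 203340 = 14250 + 203340 = 217590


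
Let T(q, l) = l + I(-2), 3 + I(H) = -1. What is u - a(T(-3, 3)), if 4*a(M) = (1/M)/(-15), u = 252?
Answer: 15119/60 ≈ 251.98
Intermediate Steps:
I(H) = -4 (I(H) = -3 - 1 = -4)
T(q, l) = -4 + l (T(q, l) = l - 4 = -4 + l)
a(M) = -1/(60*M) (a(M) = ((1/M)/(-15))/4 = (-1/15/M)/4 = (-1/(15*M))/4 = -1/(60*M))
u - a(T(-3, 3)) = 252 - (-1)/(60*(-4 + 3)) = 252 - (-1)/(60*(-1)) = 252 - (-1)*(-1)/60 = 252 - 1*1/60 = 252 - 1/60 = 15119/60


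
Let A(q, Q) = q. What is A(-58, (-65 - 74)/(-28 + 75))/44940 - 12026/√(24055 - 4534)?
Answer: -29/22470 - 12026*√241/2169 ≈ -86.075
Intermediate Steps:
A(-58, (-65 - 74)/(-28 + 75))/44940 - 12026/√(24055 - 4534) = -58/44940 - 12026/√(24055 - 4534) = -58*1/44940 - 12026*√241/2169 = -29/22470 - 12026*√241/2169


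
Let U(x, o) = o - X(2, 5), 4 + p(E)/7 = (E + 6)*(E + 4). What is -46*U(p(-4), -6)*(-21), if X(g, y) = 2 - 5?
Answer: -2898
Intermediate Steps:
p(E) = -28 + 7*(4 + E)*(6 + E) (p(E) = -28 + 7*((E + 6)*(E + 4)) = -28 + 7*((6 + E)*(4 + E)) = -28 + 7*((4 + E)*(6 + E)) = -28 + 7*(4 + E)*(6 + E))
X(g, y) = -3
U(x, o) = 3 + o (U(x, o) = o - 1*(-3) = o + 3 = 3 + o)
-46*U(p(-4), -6)*(-21) = -46*(3 - 6)*(-21) = -46*(-3)*(-21) = 138*(-21) = -2898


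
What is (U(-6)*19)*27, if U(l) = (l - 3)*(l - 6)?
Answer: 55404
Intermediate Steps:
U(l) = (-6 + l)*(-3 + l) (U(l) = (-3 + l)*(-6 + l) = (-6 + l)*(-3 + l))
(U(-6)*19)*27 = ((18 + (-6)² - 9*(-6))*19)*27 = ((18 + 36 + 54)*19)*27 = (108*19)*27 = 2052*27 = 55404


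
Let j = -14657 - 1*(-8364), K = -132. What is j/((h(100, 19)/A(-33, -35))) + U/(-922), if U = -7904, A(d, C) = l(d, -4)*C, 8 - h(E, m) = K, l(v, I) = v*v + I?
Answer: 3147680013/1844 ≈ 1.7070e+6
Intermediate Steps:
l(v, I) = I + v**2 (l(v, I) = v**2 + I = I + v**2)
h(E, m) = 140 (h(E, m) = 8 - 1*(-132) = 8 + 132 = 140)
j = -6293 (j = -14657 + 8364 = -6293)
A(d, C) = C*(-4 + d**2) (A(d, C) = (-4 + d**2)*C = C*(-4 + d**2))
j/((h(100, 19)/A(-33, -35))) + U/(-922) = -6293/(140/((-35*(-4 + (-33)**2)))) - 7904/(-922) = -6293/(140/((-35*(-4 + 1089)))) - 7904*(-1/922) = -6293/(140/((-35*1085))) + 3952/461 = -6293/(140/(-37975)) + 3952/461 = -6293/(140*(-1/37975)) + 3952/461 = -6293/(-4/1085) + 3952/461 = -6293*(-1085/4) + 3952/461 = 6827905/4 + 3952/461 = 3147680013/1844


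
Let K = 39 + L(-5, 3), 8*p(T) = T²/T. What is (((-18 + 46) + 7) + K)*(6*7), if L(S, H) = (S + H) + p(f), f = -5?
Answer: 11991/4 ≈ 2997.8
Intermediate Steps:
p(T) = T/8 (p(T) = (T²/T)/8 = T/8)
L(S, H) = -5/8 + H + S (L(S, H) = (S + H) + (⅛)*(-5) = (H + S) - 5/8 = -5/8 + H + S)
K = 291/8 (K = 39 + (-5/8 + 3 - 5) = 39 - 21/8 = 291/8 ≈ 36.375)
(((-18 + 46) + 7) + K)*(6*7) = (((-18 + 46) + 7) + 291/8)*(6*7) = ((28 + 7) + 291/8)*42 = (35 + 291/8)*42 = (571/8)*42 = 11991/4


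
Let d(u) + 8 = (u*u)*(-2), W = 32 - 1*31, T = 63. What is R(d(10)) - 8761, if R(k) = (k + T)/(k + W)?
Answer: -1813382/207 ≈ -8760.3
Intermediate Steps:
W = 1 (W = 32 - 31 = 1)
d(u) = -8 - 2*u**2 (d(u) = -8 + (u*u)*(-2) = -8 + u**2*(-2) = -8 - 2*u**2)
R(k) = (63 + k)/(1 + k) (R(k) = (k + 63)/(k + 1) = (63 + k)/(1 + k))
R(d(10)) - 8761 = (63 + (-8 - 2*10**2))/(1 + (-8 - 2*10**2)) - 8761 = (63 + (-8 - 2*100))/(1 + (-8 - 2*100)) - 8761 = (63 + (-8 - 200))/(1 + (-8 - 200)) - 8761 = (63 - 208)/(1 - 208) - 8761 = -145/(-207) - 8761 = -1/207*(-145) - 8761 = 145/207 - 8761 = -1813382/207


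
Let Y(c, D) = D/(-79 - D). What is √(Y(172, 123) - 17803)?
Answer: I*√726458458/202 ≈ 133.43*I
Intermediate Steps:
√(Y(172, 123) - 17803) = √(-1*123/(79 + 123) - 17803) = √(-1*123/202 - 17803) = √(-1*123*1/202 - 17803) = √(-123/202 - 17803) = √(-3596329/202) = I*√726458458/202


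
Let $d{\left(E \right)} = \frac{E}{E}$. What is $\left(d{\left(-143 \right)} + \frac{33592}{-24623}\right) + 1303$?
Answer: $\frac{32074800}{24623} \approx 1302.6$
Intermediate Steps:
$d{\left(E \right)} = 1$
$\left(d{\left(-143 \right)} + \frac{33592}{-24623}\right) + 1303 = \left(1 + \frac{33592}{-24623}\right) + 1303 = \left(1 + 33592 \left(- \frac{1}{24623}\right)\right) + 1303 = \left(1 - \frac{33592}{24623}\right) + 1303 = - \frac{8969}{24623} + 1303 = \frac{32074800}{24623}$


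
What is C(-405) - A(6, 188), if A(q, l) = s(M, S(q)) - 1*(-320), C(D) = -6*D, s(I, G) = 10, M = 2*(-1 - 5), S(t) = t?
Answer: 2100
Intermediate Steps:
M = -12 (M = 2*(-6) = -12)
A(q, l) = 330 (A(q, l) = 10 - 1*(-320) = 10 + 320 = 330)
C(-405) - A(6, 188) = -6*(-405) - 1*330 = 2430 - 330 = 2100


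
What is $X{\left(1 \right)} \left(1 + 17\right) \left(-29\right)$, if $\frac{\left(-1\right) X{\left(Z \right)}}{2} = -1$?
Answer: $-1044$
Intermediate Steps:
$X{\left(Z \right)} = 2$ ($X{\left(Z \right)} = \left(-2\right) \left(-1\right) = 2$)
$X{\left(1 \right)} \left(1 + 17\right) \left(-29\right) = 2 \left(1 + 17\right) \left(-29\right) = 2 \cdot 18 \left(-29\right) = 36 \left(-29\right) = -1044$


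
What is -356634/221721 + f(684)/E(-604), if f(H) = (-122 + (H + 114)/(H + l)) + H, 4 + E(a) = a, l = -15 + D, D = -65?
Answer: -34401183409/13570507712 ≈ -2.5350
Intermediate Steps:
l = -80 (l = -15 - 65 = -80)
E(a) = -4 + a
f(H) = -122 + H + (114 + H)/(-80 + H) (f(H) = (-122 + (H + 114)/(H - 80)) + H = (-122 + (114 + H)/(-80 + H)) + H = -122 + H + (114 + H)/(-80 + H))
-356634/221721 + f(684)/E(-604) = -356634/221721 + ((9874 + 684² - 201*684)/(-80 + 684))/(-4 - 604) = -356634*1/221721 + ((9874 + 467856 - 137484)/604)/(-608) = -118878/73907 + ((1/604)*340246)*(-1/608) = -118878/73907 + (170123/302)*(-1/608) = -118878/73907 - 170123/183616 = -34401183409/13570507712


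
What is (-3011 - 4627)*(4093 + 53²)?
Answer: -52717476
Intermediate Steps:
(-3011 - 4627)*(4093 + 53²) = -7638*(4093 + 2809) = -7638*6902 = -52717476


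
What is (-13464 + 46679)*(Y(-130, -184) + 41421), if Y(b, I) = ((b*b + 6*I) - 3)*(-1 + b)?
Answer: -67342150330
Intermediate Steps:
Y(b, I) = (-1 + b)*(-3 + b² + 6*I) (Y(b, I) = ((b² + 6*I) - 3)*(-1 + b) = (-3 + b² + 6*I)*(-1 + b) = (-1 + b)*(-3 + b² + 6*I))
(-13464 + 46679)*(Y(-130, -184) + 41421) = (-13464 + 46679)*((3 + (-130)³ - 1*(-130)² - 6*(-184) - 3*(-130) + 6*(-184)*(-130)) + 41421) = 33215*((3 - 2197000 - 1*16900 + 1104 + 390 + 143520) + 41421) = 33215*((3 - 2197000 - 16900 + 1104 + 390 + 143520) + 41421) = 33215*(-2068883 + 41421) = 33215*(-2027462) = -67342150330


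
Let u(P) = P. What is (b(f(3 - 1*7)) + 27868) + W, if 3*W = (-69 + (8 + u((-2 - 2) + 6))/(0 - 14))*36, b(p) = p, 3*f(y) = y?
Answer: 567632/21 ≈ 27030.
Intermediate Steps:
f(y) = y/3
W = -5856/7 (W = ((-69 + (8 + ((-2 - 2) + 6))/(0 - 14))*36)/3 = ((-69 + (8 + (-4 + 6))/(-14))*36)/3 = ((-69 + (8 + 2)*(-1/14))*36)/3 = ((-69 + 10*(-1/14))*36)/3 = ((-69 - 5/7)*36)/3 = (-488/7*36)/3 = (⅓)*(-17568/7) = -5856/7 ≈ -836.57)
(b(f(3 - 1*7)) + 27868) + W = ((3 - 1*7)/3 + 27868) - 5856/7 = ((3 - 7)/3 + 27868) - 5856/7 = ((⅓)*(-4) + 27868) - 5856/7 = (-4/3 + 27868) - 5856/7 = 83600/3 - 5856/7 = 567632/21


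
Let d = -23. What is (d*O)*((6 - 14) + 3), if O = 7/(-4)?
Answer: -805/4 ≈ -201.25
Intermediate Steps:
O = -7/4 (O = 7*(-¼) = -7/4 ≈ -1.7500)
(d*O)*((6 - 14) + 3) = (-23*(-7/4))*((6 - 14) + 3) = 161*(-8 + 3)/4 = (161/4)*(-5) = -805/4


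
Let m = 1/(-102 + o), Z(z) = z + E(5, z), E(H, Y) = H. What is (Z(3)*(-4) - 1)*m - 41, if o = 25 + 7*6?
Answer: -1402/35 ≈ -40.057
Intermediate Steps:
o = 67 (o = 25 + 42 = 67)
Z(z) = 5 + z (Z(z) = z + 5 = 5 + z)
m = -1/35 (m = 1/(-102 + 67) = 1/(-35) = -1/35 ≈ -0.028571)
(Z(3)*(-4) - 1)*m - 41 = ((5 + 3)*(-4) - 1)*(-1/35) - 41 = (8*(-4) - 1)*(-1/35) - 41 = (-32 - 1)*(-1/35) - 41 = -33*(-1/35) - 41 = 33/35 - 41 = -1402/35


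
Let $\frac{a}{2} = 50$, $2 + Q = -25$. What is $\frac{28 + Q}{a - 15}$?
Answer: $\frac{1}{85} \approx 0.011765$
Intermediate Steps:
$Q = -27$ ($Q = -2 - 25 = -27$)
$a = 100$ ($a = 2 \cdot 50 = 100$)
$\frac{28 + Q}{a - 15} = \frac{28 - 27}{100 - 15} = \frac{1}{85} \cdot 1 = \frac{1}{85}$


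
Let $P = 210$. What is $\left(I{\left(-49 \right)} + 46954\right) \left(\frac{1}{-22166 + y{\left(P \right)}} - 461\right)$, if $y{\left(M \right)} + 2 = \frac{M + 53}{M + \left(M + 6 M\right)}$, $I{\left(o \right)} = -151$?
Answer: $- \frac{803539789662831}{37241977} \approx -2.1576 \cdot 10^{7}$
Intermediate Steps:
$y{\left(M \right)} = -2 + \frac{53 + M}{8 M}$ ($y{\left(M \right)} = -2 + \frac{M + 53}{M + \left(M + 6 M\right)} = -2 + \frac{53 + M}{M + 7 M} = -2 + \frac{53 + M}{8 M}$)
$\left(I{\left(-49 \right)} + 46954\right) \left(\frac{1}{-22166 + y{\left(P \right)}} - 461\right) = \left(-151 + 46954\right) \left(\frac{1}{-22166 + \frac{53 - 3150}{8 \cdot 210}} - 461\right) = 46803 \left(\frac{1}{-22166 + \frac{1}{8} \cdot \frac{1}{210} \left(53 - 3150\right)} - 461\right) = 46803 \left(\frac{1}{-22166 + \frac{1}{8} \cdot \frac{1}{210} \left(-3097\right)} - 461\right) = 46803 \left(\frac{1}{-22166 - \frac{3097}{1680}} - 461\right) = 46803 \left(\frac{1}{- \frac{37241977}{1680}} - 461\right) = 46803 \left(- \frac{1680}{37241977} - 461\right) = 46803 \left(- \frac{17168553077}{37241977}\right) = - \frac{803539789662831}{37241977}$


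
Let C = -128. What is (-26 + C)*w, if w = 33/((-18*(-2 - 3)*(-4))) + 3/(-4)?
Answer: 7777/60 ≈ 129.62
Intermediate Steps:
w = -101/120 (w = 33/((-(-90)*(-4))) + 3*(-¼) = 33/((-18*20)) - ¾ = 33/(-360) - ¾ = 33*(-1/360) - ¾ = -11/120 - ¾ = -101/120 ≈ -0.84167)
(-26 + C)*w = (-26 - 128)*(-101/120) = -154*(-101/120) = 7777/60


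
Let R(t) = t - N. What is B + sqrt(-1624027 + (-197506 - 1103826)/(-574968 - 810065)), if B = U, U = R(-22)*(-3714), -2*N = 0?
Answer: 81708 + I*sqrt(3115395843763871447)/1385033 ≈ 81708.0 + 1274.4*I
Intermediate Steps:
N = 0 (N = -1/2*0 = 0)
R(t) = t (R(t) = t - 1*0 = t + 0 = t)
U = 81708 (U = -22*(-3714) = 81708)
B = 81708
B + sqrt(-1624027 + (-197506 - 1103826)/(-574968 - 810065)) = 81708 + sqrt(-1624027 + (-197506 - 1103826)/(-574968 - 810065)) = 81708 + sqrt(-1624027 - 1301332/(-1385033)) = 81708 + sqrt(-1624027 - 1301332*(-1/1385033)) = 81708 + sqrt(-1624027 + 1301332/1385033) = 81708 + sqrt(-2249329686559/1385033) = 81708 + I*sqrt(3115395843763871447)/1385033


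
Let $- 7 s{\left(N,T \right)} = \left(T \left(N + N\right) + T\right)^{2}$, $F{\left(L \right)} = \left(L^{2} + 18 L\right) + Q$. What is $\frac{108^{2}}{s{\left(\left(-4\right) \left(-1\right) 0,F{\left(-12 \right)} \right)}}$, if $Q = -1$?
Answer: $- \frac{81648}{5329} \approx -15.321$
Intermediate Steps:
$F{\left(L \right)} = -1 + L^{2} + 18 L$ ($F{\left(L \right)} = \left(L^{2} + 18 L\right) - 1 = -1 + L^{2} + 18 L$)
$s{\left(N,T \right)} = - \frac{\left(T + 2 N T\right)^{2}}{7}$ ($s{\left(N,T \right)} = - \frac{\left(T \left(N + N\right) + T\right)^{2}}{7} = - \frac{\left(T 2 N + T\right)^{2}}{7} = - \frac{\left(2 N T + T\right)^{2}}{7} = - \frac{\left(T + 2 N T\right)^{2}}{7}$)
$\frac{108^{2}}{s{\left(\left(-4\right) \left(-1\right) 0,F{\left(-12 \right)} \right)}} = \frac{108^{2}}{\left(- \frac{1}{7}\right) \left(-1 + \left(-12\right)^{2} + 18 \left(-12\right)\right)^{2} \left(1 + 2 \left(-4\right) \left(-1\right) 0\right)^{2}} = \frac{11664}{\left(- \frac{1}{7}\right) \left(-1 + 144 - 216\right)^{2} \left(1 + 2 \cdot 4 \cdot 0\right)^{2}} = \frac{11664}{\left(- \frac{1}{7}\right) \left(-73\right)^{2} \left(1 + 2 \cdot 0\right)^{2}} = \frac{11664}{\left(- \frac{1}{7}\right) 5329 \left(1 + 0\right)^{2}} = \frac{11664}{\left(- \frac{1}{7}\right) 5329 \cdot 1^{2}} = \frac{11664}{\left(- \frac{1}{7}\right) 5329 \cdot 1} = \frac{11664}{- \frac{5329}{7}} = 11664 \left(- \frac{7}{5329}\right) = - \frac{81648}{5329}$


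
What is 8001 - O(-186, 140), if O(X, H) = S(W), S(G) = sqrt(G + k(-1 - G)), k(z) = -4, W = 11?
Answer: 8001 - sqrt(7) ≈ 7998.4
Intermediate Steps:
S(G) = sqrt(-4 + G) (S(G) = sqrt(G - 4) = sqrt(-4 + G))
O(X, H) = sqrt(7) (O(X, H) = sqrt(-4 + 11) = sqrt(7))
8001 - O(-186, 140) = 8001 - sqrt(7)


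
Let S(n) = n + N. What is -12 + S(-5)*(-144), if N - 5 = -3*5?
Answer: 2148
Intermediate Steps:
N = -10 (N = 5 - 3*5 = 5 - 15 = -10)
S(n) = -10 + n (S(n) = n - 10 = -10 + n)
-12 + S(-5)*(-144) = -12 + (-10 - 5)*(-144) = -12 - 15*(-144) = -12 + 2160 = 2148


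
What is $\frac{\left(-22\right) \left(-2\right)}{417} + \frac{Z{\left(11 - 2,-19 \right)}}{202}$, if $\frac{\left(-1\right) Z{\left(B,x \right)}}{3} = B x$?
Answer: $\frac{222809}{84234} \approx 2.6451$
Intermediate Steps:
$Z{\left(B,x \right)} = - 3 B x$
$\frac{\left(-22\right) \left(-2\right)}{417} + \frac{Z{\left(11 - 2,-19 \right)}}{202} = \frac{\left(-22\right) \left(-2\right)}{417} + \frac{\left(-3\right) \left(11 - 2\right) \left(-19\right)}{202} = 44 \cdot \frac{1}{417} + \left(-3\right) 9 \left(-19\right) \frac{1}{202} = \frac{44}{417} + 513 \cdot \frac{1}{202} = \frac{44}{417} + \frac{513}{202} = \frac{222809}{84234}$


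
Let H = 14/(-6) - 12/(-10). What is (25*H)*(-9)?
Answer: 255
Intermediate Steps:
H = -17/15 (H = 14*(-1/6) - 12*(-1/10) = -7/3 + 6/5 = -17/15 ≈ -1.1333)
(25*H)*(-9) = (25*(-17/15))*(-9) = -85/3*(-9) = 255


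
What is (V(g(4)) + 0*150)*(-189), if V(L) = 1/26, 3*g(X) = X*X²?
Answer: -189/26 ≈ -7.2692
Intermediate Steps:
g(X) = X³/3 (g(X) = (X*X²)/3 = X³/3)
V(L) = 1/26
(V(g(4)) + 0*150)*(-189) = (1/26 + 0*150)*(-189) = (1/26 + 0)*(-189) = (1/26)*(-189) = -189/26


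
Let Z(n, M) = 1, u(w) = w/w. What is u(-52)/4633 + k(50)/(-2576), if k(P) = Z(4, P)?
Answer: -2057/11934608 ≈ -0.00017236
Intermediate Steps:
u(w) = 1
k(P) = 1
u(-52)/4633 + k(50)/(-2576) = 1/4633 + 1/(-2576) = 1*(1/4633) + 1*(-1/2576) = 1/4633 - 1/2576 = -2057/11934608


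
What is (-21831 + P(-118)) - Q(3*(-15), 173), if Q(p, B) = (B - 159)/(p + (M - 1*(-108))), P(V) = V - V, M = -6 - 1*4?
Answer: -1157057/53 ≈ -21831.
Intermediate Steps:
M = -10 (M = -6 - 4 = -10)
P(V) = 0
Q(p, B) = (-159 + B)/(98 + p) (Q(p, B) = (B - 159)/(p + (-10 - 1*(-108))) = (-159 + B)/(p + (-10 + 108)) = (-159 + B)/(p + 98) = (-159 + B)/(98 + p))
(-21831 + P(-118)) - Q(3*(-15), 173) = (-21831 + 0) - (-159 + 173)/(98 + 3*(-15)) = -21831 - 14/(98 - 45) = -21831 - 14/53 = -1157057/53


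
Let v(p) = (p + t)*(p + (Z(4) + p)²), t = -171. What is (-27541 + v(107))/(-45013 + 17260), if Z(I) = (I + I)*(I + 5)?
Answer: 71897/957 ≈ 75.127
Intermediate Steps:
Z(I) = 2*I*(5 + I) (Z(I) = (2*I)*(5 + I) = 2*I*(5 + I))
v(p) = (-171 + p)*(p + (72 + p)²) (v(p) = (p - 171)*(p + (2*4*(5 + 4) + p)²) = (-171 + p)*(p + (2*4*9 + p)²) = (-171 + p)*(p + (72 + p)²))
(-27541 + v(107))/(-45013 + 17260) = (-27541 + (-886464 + 107³ - 19611*107 - 26*107²))/(-45013 + 17260) = (-27541 + (-886464 + 1225043 - 2098377 - 26*11449))/(-27753) = (-27541 + (-886464 + 1225043 - 2098377 - 297674))*(-1/27753) = (-27541 - 2057472)*(-1/27753) = -2085013*(-1/27753) = 71897/957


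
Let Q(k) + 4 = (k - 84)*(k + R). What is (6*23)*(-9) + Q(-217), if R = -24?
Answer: 71295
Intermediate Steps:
Q(k) = -4 + (-84 + k)*(-24 + k) (Q(k) = -4 + (k - 84)*(k - 24) = -4 + (-84 + k)*(-24 + k))
(6*23)*(-9) + Q(-217) = (6*23)*(-9) + (2012 + (-217)² - 108*(-217)) = 138*(-9) + (2012 + 47089 + 23436) = -1242 + 72537 = 71295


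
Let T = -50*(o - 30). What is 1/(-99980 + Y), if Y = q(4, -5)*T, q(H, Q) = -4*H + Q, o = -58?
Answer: -1/192380 ≈ -5.1980e-6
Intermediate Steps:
q(H, Q) = Q - 4*H
T = 4400 (T = -50*(-58 - 30) = -50*(-88) = 4400)
Y = -92400 (Y = (-5 - 4*4)*4400 = (-5 - 16)*4400 = -21*4400 = -92400)
1/(-99980 + Y) = 1/(-99980 - 92400) = 1/(-192380) = -1/192380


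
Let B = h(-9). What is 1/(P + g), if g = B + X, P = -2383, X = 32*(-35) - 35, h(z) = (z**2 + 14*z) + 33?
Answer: -1/3550 ≈ -0.00028169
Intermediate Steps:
h(z) = 33 + z**2 + 14*z
X = -1155 (X = -1120 - 35 = -1155)
B = -12 (B = 33 + (-9)**2 + 14*(-9) = 33 + 81 - 126 = -12)
g = -1167 (g = -12 - 1155 = -1167)
1/(P + g) = 1/(-2383 - 1167) = 1/(-3550) = -1/3550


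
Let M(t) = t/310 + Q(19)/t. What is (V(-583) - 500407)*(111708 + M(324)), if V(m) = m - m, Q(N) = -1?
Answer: -2807297327933851/50220 ≈ -5.5900e+10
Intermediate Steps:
V(m) = 0
M(t) = -1/t + t/310 (M(t) = t/310 - 1/t = -1/t + t/310)
(V(-583) - 500407)*(111708 + M(324)) = (0 - 500407)*(111708 + (-1/324 + (1/310)*324)) = -500407*(111708 + (-1*1/324 + 162/155)) = -500407*(111708 + (-1/324 + 162/155)) = -500407*(111708 + 52333/50220) = -500407*5610028093/50220 = -2807297327933851/50220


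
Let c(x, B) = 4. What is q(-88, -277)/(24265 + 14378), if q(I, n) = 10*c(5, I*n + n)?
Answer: 40/38643 ≈ 0.0010351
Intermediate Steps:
q(I, n) = 40 (q(I, n) = 10*4 = 40)
q(-88, -277)/(24265 + 14378) = 40/(24265 + 14378) = 40/38643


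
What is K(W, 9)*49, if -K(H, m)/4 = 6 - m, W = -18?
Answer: 588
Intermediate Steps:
K(H, m) = -24 + 4*m (K(H, m) = -4*(6 - m) = -24 + 4*m)
K(W, 9)*49 = (-24 + 4*9)*49 = (-24 + 36)*49 = 12*49 = 588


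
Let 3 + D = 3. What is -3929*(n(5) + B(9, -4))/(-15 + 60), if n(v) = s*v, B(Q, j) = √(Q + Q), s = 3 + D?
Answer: -3929/3 - 3929*√2/15 ≈ -1680.1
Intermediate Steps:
D = 0 (D = -3 + 3 = 0)
s = 3 (s = 3 + 0 = 3)
B(Q, j) = √2*√Q (B(Q, j) = √(2*Q) = √2*√Q)
n(v) = 3*v
-3929*(n(5) + B(9, -4))/(-15 + 60) = -3929*(3*5 + √2*√9)/(-15 + 60) = -3929*(15 + √2*3)/45 = -3929*(15 + 3*√2)/45 = -3929*(⅓ + √2/15) = -3929/3 - 3929*√2/15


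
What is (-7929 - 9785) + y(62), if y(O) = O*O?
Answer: -13870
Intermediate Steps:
y(O) = O²
(-7929 - 9785) + y(62) = (-7929 - 9785) + 62² = -17714 + 3844 = -13870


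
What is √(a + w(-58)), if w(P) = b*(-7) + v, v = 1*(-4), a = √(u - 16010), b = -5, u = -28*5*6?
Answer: √(31 + 5*I*√674) ≈ 9.068 + 7.1574*I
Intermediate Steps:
u = -840 (u = -140*6 = -840)
a = 5*I*√674 (a = √(-840 - 16010) = √(-16850) = 5*I*√674 ≈ 129.81*I)
v = -4
w(P) = 31 (w(P) = -5*(-7) - 4 = 35 - 4 = 31)
√(a + w(-58)) = √(5*I*√674 + 31) = √(31 + 5*I*√674)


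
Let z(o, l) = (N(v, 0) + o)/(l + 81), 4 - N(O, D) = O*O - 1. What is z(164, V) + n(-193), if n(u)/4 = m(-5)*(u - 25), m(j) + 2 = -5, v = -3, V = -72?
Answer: 55096/9 ≈ 6121.8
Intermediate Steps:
m(j) = -7 (m(j) = -2 - 5 = -7)
n(u) = 700 - 28*u (n(u) = 4*(-7*(u - 25)) = 4*(-7*(-25 + u)) = 4*(175 - 7*u) = 700 - 28*u)
N(O, D) = 5 - O**2 (N(O, D) = 4 - (O*O - 1) = 4 - (O**2 - 1) = 4 - (-1 + O**2) = 4 + (1 - O**2) = 5 - O**2)
z(o, l) = (-4 + o)/(81 + l) (z(o, l) = ((5 - 1*(-3)**2) + o)/(l + 81) = ((5 - 1*9) + o)/(81 + l) = ((5 - 9) + o)/(81 + l) = (-4 + o)/(81 + l))
z(164, V) + n(-193) = (-4 + 164)/(81 - 72) + (700 - 28*(-193)) = 160/9 + (700 + 5404) = (1/9)*160 + 6104 = 160/9 + 6104 = 55096/9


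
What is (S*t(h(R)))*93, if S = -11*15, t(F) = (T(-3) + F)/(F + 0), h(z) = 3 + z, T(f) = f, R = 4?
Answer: -61380/7 ≈ -8768.6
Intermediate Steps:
t(F) = (-3 + F)/F (t(F) = (-3 + F)/(F + 0) = (-3 + F)/F)
S = -165
(S*t(h(R)))*93 = -165*(-3 + (3 + 4))/(3 + 4)*93 = -165*(-3 + 7)/7*93 = -165*4/7*93 = -660/7*93 = -61380/7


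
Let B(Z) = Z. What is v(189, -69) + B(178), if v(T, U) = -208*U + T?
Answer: 14719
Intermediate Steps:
v(T, U) = T - 208*U
v(189, -69) + B(178) = (189 - 208*(-69)) + 178 = (189 + 14352) + 178 = 14541 + 178 = 14719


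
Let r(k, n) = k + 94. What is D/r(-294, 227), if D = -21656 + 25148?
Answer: -873/50 ≈ -17.460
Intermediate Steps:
r(k, n) = 94 + k
D = 3492
D/r(-294, 227) = 3492/(94 - 294) = 3492/(-200) = 3492*(-1/200) = -873/50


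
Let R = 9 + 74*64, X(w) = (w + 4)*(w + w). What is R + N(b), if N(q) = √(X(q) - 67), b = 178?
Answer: 4745 + 5*√2589 ≈ 4999.4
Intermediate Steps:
X(w) = 2*w*(4 + w) (X(w) = (4 + w)*(2*w) = 2*w*(4 + w))
R = 4745 (R = 9 + 4736 = 4745)
N(q) = √(-67 + 2*q*(4 + q)) (N(q) = √(2*q*(4 + q) - 67) = √(-67 + 2*q*(4 + q)))
R + N(b) = 4745 + √(-67 + 2*178*(4 + 178)) = 4745 + √(-67 + 2*178*182) = 4745 + √(-67 + 64792) = 4745 + √64725 = 4745 + 5*√2589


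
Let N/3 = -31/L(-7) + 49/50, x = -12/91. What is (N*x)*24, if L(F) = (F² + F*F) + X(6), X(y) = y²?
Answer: -1083456/152425 ≈ -7.1081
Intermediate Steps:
x = -12/91 (x = -12*1/91 = -12/91 ≈ -0.13187)
L(F) = 36 + 2*F² (L(F) = (F² + F*F) + 6² = (F² + F²) + 36 = 2*F² + 36 = 36 + 2*F²)
N = 3762/1675 (N = 3*(-31/(36 + 2*(-7)²) + 49/50) = 3*(-31/(36 + 2*49) + 49*(1/50)) = 3*(-31/(36 + 98) + 49/50) = 3*(-31/134 + 49/50) = 3*(1254/1675) = 3762/1675 ≈ 2.2460)
(N*x)*24 = ((3762/1675)*(-12/91))*24 = -45144/152425*24 = -1083456/152425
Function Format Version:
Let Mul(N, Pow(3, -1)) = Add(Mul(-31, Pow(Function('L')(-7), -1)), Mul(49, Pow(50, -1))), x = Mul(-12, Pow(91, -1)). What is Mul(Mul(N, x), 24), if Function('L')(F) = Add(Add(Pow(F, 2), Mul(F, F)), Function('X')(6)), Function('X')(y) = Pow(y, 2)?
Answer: Rational(-1083456, 152425) ≈ -7.1081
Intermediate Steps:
x = Rational(-12, 91) (x = Mul(-12, Rational(1, 91)) = Rational(-12, 91) ≈ -0.13187)
Function('L')(F) = Add(36, Mul(2, Pow(F, 2))) (Function('L')(F) = Add(Add(Pow(F, 2), Mul(F, F)), Pow(6, 2)) = Add(Add(Pow(F, 2), Pow(F, 2)), 36) = Add(Mul(2, Pow(F, 2)), 36) = Add(36, Mul(2, Pow(F, 2))))
N = Rational(3762, 1675) (N = Mul(3, Add(Mul(-31, Pow(Add(36, Mul(2, Pow(-7, 2))), -1)), Mul(49, Pow(50, -1)))) = Mul(3, Add(Mul(-31, Pow(Add(36, Mul(2, 49)), -1)), Mul(49, Rational(1, 50)))) = Mul(3, Add(Mul(-31, Pow(Add(36, 98), -1)), Rational(49, 50))) = Mul(3, Add(Mul(-31, Pow(134, -1)), Rational(49, 50))) = Mul(3, Add(Mul(-31, Rational(1, 134)), Rational(49, 50))) = Mul(3, Add(Rational(-31, 134), Rational(49, 50))) = Mul(3, Rational(1254, 1675)) = Rational(3762, 1675) ≈ 2.2460)
Mul(Mul(N, x), 24) = Mul(Mul(Rational(3762, 1675), Rational(-12, 91)), 24) = Mul(Rational(-45144, 152425), 24) = Rational(-1083456, 152425)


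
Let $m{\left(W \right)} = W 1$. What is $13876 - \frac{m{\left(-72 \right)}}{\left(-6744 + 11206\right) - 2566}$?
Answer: $\frac{1096207}{79} \approx 13876.0$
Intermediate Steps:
$m{\left(W \right)} = W$
$13876 - \frac{m{\left(-72 \right)}}{\left(-6744 + 11206\right) - 2566} = 13876 - - \frac{72}{\left(-6744 + 11206\right) - 2566} = 13876 - - \frac{72}{4462 - 2566} = 13876 - - \frac{72}{1896} = 13876 - \left(-72\right) \frac{1}{1896} = 13876 - - \frac{3}{79} = 13876 + \frac{3}{79} = \frac{1096207}{79}$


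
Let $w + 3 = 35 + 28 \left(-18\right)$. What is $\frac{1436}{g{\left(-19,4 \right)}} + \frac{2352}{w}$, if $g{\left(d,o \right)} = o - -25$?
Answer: $\frac{76198}{1711} \approx 44.534$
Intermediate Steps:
$g{\left(d,o \right)} = 25 + o$ ($g{\left(d,o \right)} = o + 25 = 25 + o$)
$w = -472$ ($w = -3 + \left(35 + 28 \left(-18\right)\right) = -3 + \left(35 - 504\right) = -3 - 469 = -472$)
$\frac{1436}{g{\left(-19,4 \right)}} + \frac{2352}{w} = \frac{1436}{25 + 4} + \frac{2352}{-472} = \frac{1436}{29} + 2352 \left(- \frac{1}{472}\right) = 1436 \cdot \frac{1}{29} - \frac{294}{59} = \frac{1436}{29} - \frac{294}{59} = \frac{76198}{1711}$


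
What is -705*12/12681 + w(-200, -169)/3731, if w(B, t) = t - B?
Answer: -3463461/5256979 ≈ -0.65883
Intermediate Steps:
-705*12/12681 + w(-200, -169)/3731 = -705*12/12681 + (-169 - 1*(-200))/3731 = -8460*1/12681 + (-169 + 200)*(1/3731) = -940/1409 + 31*(1/3731) = -940/1409 + 31/3731 = -3463461/5256979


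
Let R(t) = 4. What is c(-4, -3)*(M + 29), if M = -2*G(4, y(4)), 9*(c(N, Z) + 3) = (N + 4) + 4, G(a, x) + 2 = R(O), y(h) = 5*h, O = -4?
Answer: -575/9 ≈ -63.889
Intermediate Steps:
G(a, x) = 2 (G(a, x) = -2 + 4 = 2)
c(N, Z) = -19/9 + N/9 (c(N, Z) = -3 + ((N + 4) + 4)/9 = -3 + ((4 + N) + 4)/9 = -3 + (8 + N)/9 = -3 + (8/9 + N/9) = -19/9 + N/9)
M = -4 (M = -2*2 = -4)
c(-4, -3)*(M + 29) = (-19/9 + (⅑)*(-4))*(-4 + 29) = (-19/9 - 4/9)*25 = -23/9*25 = -575/9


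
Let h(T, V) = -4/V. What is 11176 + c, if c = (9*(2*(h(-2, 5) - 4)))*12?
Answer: 50696/5 ≈ 10139.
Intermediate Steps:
c = -5184/5 (c = (9*(2*(-4/5 - 4)))*12 = (9*(2*(-4*⅕ - 4)))*12 = (9*(2*(-⅘ - 4)))*12 = (9*(2*(-24/5)))*12 = (9*(-48/5))*12 = -432/5*12 = -5184/5 ≈ -1036.8)
11176 + c = 11176 - 5184/5 = 50696/5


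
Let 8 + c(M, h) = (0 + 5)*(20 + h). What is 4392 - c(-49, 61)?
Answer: 3995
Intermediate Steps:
c(M, h) = 92 + 5*h (c(M, h) = -8 + (0 + 5)*(20 + h) = -8 + 5*(20 + h) = -8 + (100 + 5*h) = 92 + 5*h)
4392 - c(-49, 61) = 4392 - (92 + 5*61) = 4392 - (92 + 305) = 4392 - 1*397 = 4392 - 397 = 3995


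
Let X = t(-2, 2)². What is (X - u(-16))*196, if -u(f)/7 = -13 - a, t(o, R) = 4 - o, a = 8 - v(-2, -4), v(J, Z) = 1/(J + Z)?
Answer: -65954/3 ≈ -21985.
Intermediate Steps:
a = 49/6 (a = 8 - 1/(-2 - 4) = 8 - 1/(-6) = 8 - 1*(-⅙) = 8 + ⅙ = 49/6 ≈ 8.1667)
X = 36 (X = (4 - 1*(-2))² = (4 + 2)² = 6² = 36)
u(f) = 889/6 (u(f) = -7*(-13 - 1*49/6) = -7*(-13 - 49/6) = -7*(-127/6) = 889/6)
(X - u(-16))*196 = (36 - 1*889/6)*196 = (36 - 889/6)*196 = -673/6*196 = -65954/3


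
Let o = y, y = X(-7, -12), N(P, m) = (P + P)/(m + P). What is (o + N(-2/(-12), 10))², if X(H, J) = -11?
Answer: 447561/3721 ≈ 120.28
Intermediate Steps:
N(P, m) = 2*P/(P + m) (N(P, m) = (2*P)/(P + m) = 2*P/(P + m))
y = -11
o = -11
(o + N(-2/(-12), 10))² = (-11 + 2*(-2/(-12))/(-2/(-12) + 10))² = (-11 + 2*(-2*(-1/12))/(-2*(-1/12) + 10))² = (-11 + 2*(⅙)/(⅙ + 10))² = (-11 + 2*(⅙)/(61/6))² = (-11 + 2*(⅙)*(6/61))² = (-11 + 2/61)² = (-669/61)² = 447561/3721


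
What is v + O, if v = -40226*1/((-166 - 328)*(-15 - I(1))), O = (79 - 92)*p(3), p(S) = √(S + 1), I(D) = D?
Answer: -122865/3952 ≈ -31.089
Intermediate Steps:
p(S) = √(1 + S)
O = -26 (O = (79 - 92)*√(1 + 3) = -13*√4 = -13*2 = -26)
v = -20113/3952 (v = -40226*1/((-166 - 328)*(-15 - 1*1)) = -40226*(-1/(494*(-15 - 1))) = -40226/((-494*(-16))) = -40226/7904 = -40226*1/7904 = -20113/3952 ≈ -5.0893)
v + O = -20113/3952 - 26 = -122865/3952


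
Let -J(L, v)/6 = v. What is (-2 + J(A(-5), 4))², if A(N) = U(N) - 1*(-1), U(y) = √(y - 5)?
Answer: 676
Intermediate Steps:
U(y) = √(-5 + y)
A(N) = 1 + √(-5 + N) (A(N) = √(-5 + N) - 1*(-1) = √(-5 + N) + 1 = 1 + √(-5 + N))
J(L, v) = -6*v
(-2 + J(A(-5), 4))² = (-2 - 6*4)² = (-2 - 24)² = (-26)² = 676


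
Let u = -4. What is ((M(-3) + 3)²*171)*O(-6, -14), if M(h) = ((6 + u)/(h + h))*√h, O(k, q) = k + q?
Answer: -29640 + 6840*I*√3 ≈ -29640.0 + 11847.0*I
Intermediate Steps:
M(h) = h^(-½) (M(h) = ((6 - 4)/(h + h))*√h = (2/((2*h)))*√h = (2*(1/(2*h)))*√h = √h/h = h^(-½))
((M(-3) + 3)²*171)*O(-6, -14) = (((-3)^(-½) + 3)²*171)*(-6 - 14) = ((-I*√3/3 + 3)²*171)*(-20) = ((3 - I*√3/3)²*171)*(-20) = (171*(3 - I*√3/3)²)*(-20) = -3420*(3 - I*√3/3)²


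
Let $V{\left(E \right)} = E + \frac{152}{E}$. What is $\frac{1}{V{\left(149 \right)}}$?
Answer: $\frac{149}{22353} \approx 0.0066658$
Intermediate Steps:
$\frac{1}{V{\left(149 \right)}} = \frac{1}{149 + \frac{152}{149}} = \frac{1}{\frac{22353}{149}} = \frac{149}{22353}$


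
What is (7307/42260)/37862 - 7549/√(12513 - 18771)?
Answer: 7307/1600048120 + 7549*I*√6258/6258 ≈ 4.5667e-6 + 95.427*I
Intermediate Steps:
(7307/42260)/37862 - 7549/√(12513 - 18771) = (7307*(1/42260))*(1/37862) - 7549*(-I*√6258/6258) = (7307/42260)*(1/37862) - 7549*(-I*√6258/6258) = 7307/1600048120 - (-7549)*I*√6258/6258 = 7307/1600048120 + 7549*I*√6258/6258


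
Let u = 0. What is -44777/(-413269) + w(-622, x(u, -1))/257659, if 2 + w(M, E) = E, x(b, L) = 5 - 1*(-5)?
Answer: 607394905/5604340909 ≈ 0.10838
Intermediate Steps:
x(b, L) = 10 (x(b, L) = 5 + 5 = 10)
w(M, E) = -2 + E
-44777/(-413269) + w(-622, x(u, -1))/257659 = -44777/(-413269) + (-2 + 10)/257659 = -44777*(-1/413269) + 8*(1/257659) = 44777/413269 + 8/257659 = 607394905/5604340909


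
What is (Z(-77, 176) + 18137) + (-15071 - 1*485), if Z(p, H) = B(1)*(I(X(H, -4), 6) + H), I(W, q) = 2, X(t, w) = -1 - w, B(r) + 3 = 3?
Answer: 2581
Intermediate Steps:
B(r) = 0 (B(r) = -3 + 3 = 0)
Z(p, H) = 0 (Z(p, H) = 0*(2 + H) = 0)
(Z(-77, 176) + 18137) + (-15071 - 1*485) = (0 + 18137) + (-15071 - 1*485) = 18137 + (-15071 - 485) = 18137 - 15556 = 2581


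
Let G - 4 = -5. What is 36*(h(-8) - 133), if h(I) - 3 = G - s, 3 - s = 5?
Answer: -4644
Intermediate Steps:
G = -1 (G = 4 - 5 = -1)
s = -2 (s = 3 - 1*5 = 3 - 5 = -2)
h(I) = 4 (h(I) = 3 + (-1 - 1*(-2)) = 3 + (-1 + 2) = 3 + 1 = 4)
36*(h(-8) - 133) = 36*(4 - 133) = 36*(-129) = -4644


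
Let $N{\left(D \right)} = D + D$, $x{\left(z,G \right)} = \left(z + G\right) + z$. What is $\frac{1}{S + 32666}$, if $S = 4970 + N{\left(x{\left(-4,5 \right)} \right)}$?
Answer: $\frac{1}{37630} \approx 2.6575 \cdot 10^{-5}$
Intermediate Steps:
$x{\left(z,G \right)} = G + 2 z$ ($x{\left(z,G \right)} = \left(G + z\right) + z = G + 2 z$)
$N{\left(D \right)} = 2 D$
$S = 4964$ ($S = 4970 + 2 \left(5 + 2 \left(-4\right)\right) = 4970 + 2 \left(5 - 8\right) = 4970 + 2 \left(-3\right) = 4970 - 6 = 4964$)
$\frac{1}{S + 32666} = \frac{1}{4964 + 32666} = \frac{1}{37630}$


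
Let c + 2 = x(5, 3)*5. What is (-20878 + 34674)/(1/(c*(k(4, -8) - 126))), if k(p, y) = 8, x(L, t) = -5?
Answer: 43954056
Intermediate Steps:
c = -27 (c = -2 - 5*5 = -2 - 25 = -27)
(-20878 + 34674)/(1/(c*(k(4, -8) - 126))) = (-20878 + 34674)/(1/(-27*(8 - 126))) = 13796/(1/(-27*(-118))) = 13796/(1/3186) = 13796*3186 = 43954056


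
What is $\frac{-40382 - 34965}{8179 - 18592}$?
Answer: $\frac{75347}{10413} \approx 7.2359$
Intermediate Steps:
$\frac{-40382 - 34965}{8179 - 18592} = - \frac{75347}{-10413} = \left(-75347\right) \left(- \frac{1}{10413}\right) = \frac{75347}{10413}$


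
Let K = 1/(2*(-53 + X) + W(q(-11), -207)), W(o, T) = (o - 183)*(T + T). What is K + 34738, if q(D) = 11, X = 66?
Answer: 2474526693/71234 ≈ 34738.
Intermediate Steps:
W(o, T) = 2*T*(-183 + o) (W(o, T) = (-183 + o)*(2*T) = 2*T*(-183 + o))
K = 1/71234 (K = 1/(2*(-53 + 66) + 2*(-207)*(-183 + 11)) = 1/(2*13 + 2*(-207)*(-172)) = 1/(26 + 71208) = 1/71234 ≈ 1.4038e-5)
K + 34738 = 1/71234 + 34738 = 2474526693/71234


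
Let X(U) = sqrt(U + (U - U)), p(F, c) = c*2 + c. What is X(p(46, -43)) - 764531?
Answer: -764531 + I*sqrt(129) ≈ -7.6453e+5 + 11.358*I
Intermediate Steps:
p(F, c) = 3*c (p(F, c) = 2*c + c = 3*c)
X(U) = sqrt(U) (X(U) = sqrt(U + 0) = sqrt(U))
X(p(46, -43)) - 764531 = sqrt(3*(-43)) - 764531 = sqrt(-129) - 764531 = I*sqrt(129) - 764531 = -764531 + I*sqrt(129)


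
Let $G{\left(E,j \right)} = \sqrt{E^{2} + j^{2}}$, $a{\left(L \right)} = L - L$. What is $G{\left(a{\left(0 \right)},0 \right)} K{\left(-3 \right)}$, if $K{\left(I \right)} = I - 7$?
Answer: $0$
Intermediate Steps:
$a{\left(L \right)} = 0$
$K{\left(I \right)} = -7 + I$
$G{\left(a{\left(0 \right)},0 \right)} K{\left(-3 \right)} = \sqrt{0^{2} + 0^{2}} \left(-7 - 3\right) = \sqrt{0 + 0} \left(-10\right) = \sqrt{0} \left(-10\right) = 0 \left(-10\right) = 0$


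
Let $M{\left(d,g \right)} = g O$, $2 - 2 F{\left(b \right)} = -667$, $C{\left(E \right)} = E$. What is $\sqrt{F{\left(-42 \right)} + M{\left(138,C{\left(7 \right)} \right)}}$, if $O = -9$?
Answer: $\frac{\sqrt{1086}}{2} \approx 16.477$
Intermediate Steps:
$F{\left(b \right)} = \frac{669}{2}$ ($F{\left(b \right)} = 1 - - \frac{667}{2} = 1 + \frac{667}{2} = \frac{669}{2}$)
$M{\left(d,g \right)} = - 9 g$ ($M{\left(d,g \right)} = g \left(-9\right) = - 9 g$)
$\sqrt{F{\left(-42 \right)} + M{\left(138,C{\left(7 \right)} \right)}} = \sqrt{\frac{669}{2} - 63} = \sqrt{\frac{543}{2}} = \frac{\sqrt{1086}}{2}$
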